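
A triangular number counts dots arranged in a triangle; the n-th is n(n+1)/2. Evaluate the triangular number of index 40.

820

The 40th triangular number is n(n+1)/2 with n = 40.
40·41/2 = 1640/2 = 820.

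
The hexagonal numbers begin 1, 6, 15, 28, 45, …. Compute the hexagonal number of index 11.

231

11·(2·11 − 1) = 11·21 = 231.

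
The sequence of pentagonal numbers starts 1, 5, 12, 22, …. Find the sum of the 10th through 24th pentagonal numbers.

6795

Σ i(3i−1)/2 = (3Σi² − Σi) / 2 over i = 10..24.
Σi = 300 − 45 = 255 and Σi² = 4900 − 285 = 4615.
(3·4615 − 1·255) / 2 = 13590/2 = 6795.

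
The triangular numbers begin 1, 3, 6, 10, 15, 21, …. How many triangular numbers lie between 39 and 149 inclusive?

8

The n-th triangular number is n(n+1)/2.
Smallest index with value ≥ 39: n = 9 (giving 45).
Largest index with value ≤ 149: n = 16 (giving 136).
Indices 9 through 16: 8 terms.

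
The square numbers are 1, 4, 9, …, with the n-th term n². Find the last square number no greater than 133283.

Solve n² ≤ 133283 for integer n.
n = 365 gives 133225 ≤ 133283, while n = 366 gives 133956 > 133283; so the answer is 133225.

133225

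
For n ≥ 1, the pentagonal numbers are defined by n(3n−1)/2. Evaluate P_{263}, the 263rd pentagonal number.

103622

The 263rd pentagonal number is n(3n−1)/2 with n = 263.
263·(3·263 − 1)/2 = 263·788/2 = 263·394 = 103622.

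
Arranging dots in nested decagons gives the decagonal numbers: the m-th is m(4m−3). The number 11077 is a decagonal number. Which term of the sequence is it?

53

Set n(4n−3) = 11077, giving 4n² − 3n − 11077 = 0.
So n = (3 + 421) / 8 = 424/8 = 53.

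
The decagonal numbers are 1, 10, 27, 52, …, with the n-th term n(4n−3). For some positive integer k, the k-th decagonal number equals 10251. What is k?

Set n(4n−3) = 10251, giving 4n² − 3n − 10251 = 0.
The discriminant is 9 + 16·10251 = 164025, and √164025 = 405.
So n = (3 + 405) / 8 = 408/8 = 51.
Check: 51·(4·51 − 3) = 10251. ✓

51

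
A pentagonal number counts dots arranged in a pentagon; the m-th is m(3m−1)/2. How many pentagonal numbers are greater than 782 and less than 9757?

57

The n-th pentagonal number is n(3n−1)/2.
Smallest index with value > 782: n = 24 (giving 852).
Largest index with value < 9757: n = 80 (giving 9560).
Indices 24 through 80: 57 terms.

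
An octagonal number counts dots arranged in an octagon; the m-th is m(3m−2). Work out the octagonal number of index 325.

The 325th octagonal number is n(3n−2) with n = 325.
325·(3·325 − 2) = 325·973 = 316225.

316225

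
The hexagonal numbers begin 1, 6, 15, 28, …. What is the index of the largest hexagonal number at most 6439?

Solve n(2n−1) ≤ 6439 for integer n.
n = 56 gives 6216 ≤ 6439, while n = 57 gives 6441 > 6439; so the answer is index 56.

56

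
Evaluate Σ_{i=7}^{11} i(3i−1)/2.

Σ i(3i−1)/2 = (3Σi² − Σi) / 2 over i = 7..11.
Σi = 66 − 21 = 45 and Σi² = 506 − 91 = 415.
(3·415 − 1·45) / 2 = 1200/2 = 600.

600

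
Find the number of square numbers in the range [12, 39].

3

The n-th square number is n².
Smallest index with value ≥ 12: n = 4 (giving 16).
Largest index with value ≤ 39: n = 6 (giving 36).
Indices 4 through 6: 3 terms.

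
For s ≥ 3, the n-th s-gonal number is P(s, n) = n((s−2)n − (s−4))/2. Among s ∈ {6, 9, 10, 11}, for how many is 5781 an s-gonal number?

s = 6: P(6, 54) = 5778 and P(6, 55) = 5995; 5781 is not s-gonal.
s = 9: P(9, 41) = 5781. ✓
s = 10: P(10, 38) = 5662 and P(10, 39) = 5967; 5781 is not s-gonal.
s = 11: P(11, 36) = 5706 and P(11, 37) = 6031; 5781 is not s-gonal.
Hits: s ∈ {9} → 1.

1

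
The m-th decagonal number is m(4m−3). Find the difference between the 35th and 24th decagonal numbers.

2563

35·(4·35 − 3) = 4795 and 24·(4·24 − 3) = 2232.
Difference: 4795 − 2232 = 2563.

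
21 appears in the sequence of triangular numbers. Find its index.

6

Set n(n+1)/2 = 21, giving n² + n − 42 = 0.
The discriminant is 1 + 8·21 = 169, and √169 = 13.
So n = (-1 + 13) / 2 = 12/2 = 6.
Check: 6·7/2 = 21. ✓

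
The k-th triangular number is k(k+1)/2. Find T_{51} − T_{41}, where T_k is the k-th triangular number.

51·52/2 = 1326 and 41·42/2 = 861.
Difference: 1326 − 861 = 465.

465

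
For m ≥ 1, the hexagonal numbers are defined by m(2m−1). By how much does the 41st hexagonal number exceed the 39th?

318

41·(2·41 − 1) = 3321 and 39·(2·39 − 1) = 3003.
Difference: 3321 − 3003 = 318.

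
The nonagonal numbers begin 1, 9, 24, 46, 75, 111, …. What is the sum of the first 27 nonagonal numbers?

Σ i(7i−5)/2 = (7Σi² − 5Σi) / 2 over i = 1..27.
Σi = 378 and Σi² = 6930.
(7·6930 − 5·378) / 2 = 46620/2 = 23310.

23310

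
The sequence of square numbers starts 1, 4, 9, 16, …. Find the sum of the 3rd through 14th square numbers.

1010

Σ_{i=3}^{14} i² = 1015 − 5 = 1010.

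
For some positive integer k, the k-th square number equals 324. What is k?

We need n² = 324, so n = √324 = 18.

18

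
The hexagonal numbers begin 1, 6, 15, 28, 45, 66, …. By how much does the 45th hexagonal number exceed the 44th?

177

Consecutive hexagonal numbers differ by 4n − 3: here 4·45 − 3 = 177.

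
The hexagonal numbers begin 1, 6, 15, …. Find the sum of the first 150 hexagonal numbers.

2261225

Σ i(2i−1) = 2Σi² − Σi over i = 1..150.
Σi = 11325 and Σi² = 1136275.
2·1136275 − 1·11325 = 2261225.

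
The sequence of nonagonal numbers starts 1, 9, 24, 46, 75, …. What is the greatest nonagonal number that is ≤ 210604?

Solve n(7n−5)/2 ≤ 210604 for integer n.
n = 245 gives 209475 ≤ 210604, while n = 246 gives 211191 > 210604; so the answer is 209475.

209475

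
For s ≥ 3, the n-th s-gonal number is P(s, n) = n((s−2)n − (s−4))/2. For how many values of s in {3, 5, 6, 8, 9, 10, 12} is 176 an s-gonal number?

s = 3: P(3, 18) = 171 and P(3, 19) = 190; 176 is not s-gonal.
s = 5: P(5, 11) = 176. ✓
s = 6: P(6, 9) = 153 and P(6, 10) = 190; 176 is not s-gonal.
s = 8: P(8, 8) = 176. ✓
s = 9: P(9, 7) = 154 and P(9, 8) = 204; 176 is not s-gonal.
s = 10: P(10, 7) = 175 and P(10, 8) = 232; 176 is not s-gonal.
s = 12: P(12, 6) = 156 and P(12, 7) = 217; 176 is not s-gonal.
Hits: s ∈ {5, 8} → 2.

2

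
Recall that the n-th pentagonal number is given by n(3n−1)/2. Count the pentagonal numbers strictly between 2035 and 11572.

The n-th pentagonal number is n(3n−1)/2.
Smallest index with value > 2035: n = 38 (giving 2147).
Largest index with value < 11572: n = 87 (giving 11310).
Indices 38 through 87: 50 terms.

50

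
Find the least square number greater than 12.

16

Solve n² > 12 for integer n.
The largest n with value ≤ 12 is 3 (since 9 ≤ 12 < 16), so the first above is n = 4, value 16.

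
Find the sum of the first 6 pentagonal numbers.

126

Σ i(3i−1)/2 = (3Σi² − Σi) / 2 over i = 1..6.
Σi = 21 and Σi² = 91.
(3·91 − 1·21) / 2 = 252/2 = 126.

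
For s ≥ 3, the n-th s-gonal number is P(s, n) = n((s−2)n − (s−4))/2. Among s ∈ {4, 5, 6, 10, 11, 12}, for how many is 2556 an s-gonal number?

s = 4: P(4, 50) = 2500 and P(4, 51) = 2601; 2556 is not s-gonal.
s = 5: P(5, 41) = 2501 and P(5, 42) = 2625; 2556 is not s-gonal.
s = 6: P(6, 36) = 2556. ✓
s = 10: P(10, 25) = 2425 and P(10, 26) = 2626; 2556 is not s-gonal.
s = 11: P(11, 24) = 2508 and P(11, 25) = 2725; 2556 is not s-gonal.
s = 12: P(12, 23) = 2553 and P(12, 24) = 2784; 2556 is not s-gonal.
Hits: s ∈ {6} → 1.

1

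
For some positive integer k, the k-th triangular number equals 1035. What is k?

45

Set n(n+1)/2 = 1035, giving n² + n − 2070 = 0.
So n = (-1 + 91) / 2 = 90/2 = 45.
Check: 45·46/2 = 1035. ✓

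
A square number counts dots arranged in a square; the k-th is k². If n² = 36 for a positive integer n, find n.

We need n² = 36, so n = √36 = 6.
Check: 6² = 36. ✓

6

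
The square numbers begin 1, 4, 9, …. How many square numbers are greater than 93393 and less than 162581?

98

The n-th square number is n².
Smallest index with value > 93393: n = 306 (giving 93636).
Largest index with value < 162581: n = 403 (giving 162409).
Indices 306 through 403: 98 terms.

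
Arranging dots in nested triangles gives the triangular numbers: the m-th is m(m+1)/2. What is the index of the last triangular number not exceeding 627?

34

Solve n(n+1)/2 ≤ 627 for integer n.
n = 34 gives 595 ≤ 627, while n = 35 gives 630 > 627; so the answer is index 34.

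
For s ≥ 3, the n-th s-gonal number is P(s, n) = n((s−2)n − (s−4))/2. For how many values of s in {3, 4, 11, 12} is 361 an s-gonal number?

1

s = 3: P(3, 26) = 351 and P(3, 27) = 378; 361 is not s-gonal.
s = 4: P(4, 19) = 361. ✓
s = 11: P(11, 9) = 333 and P(11, 10) = 415; 361 is not s-gonal.
s = 12: P(12, 8) = 288 and P(12, 9) = 369; 361 is not s-gonal.
Hits: s ∈ {4} → 1.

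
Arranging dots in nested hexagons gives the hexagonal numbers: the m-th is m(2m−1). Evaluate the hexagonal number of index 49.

49·(2·49 − 1) = 49·97 = 4753.

4753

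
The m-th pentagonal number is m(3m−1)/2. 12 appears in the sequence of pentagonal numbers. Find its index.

Set n(3n−1)/2 = 12, giving 3n² − n − 24 = 0.
The discriminant is 1 + 24·12 = 289, and √289 = 17.
So n = (1 + 17) / 6 = 18/6 = 3.

3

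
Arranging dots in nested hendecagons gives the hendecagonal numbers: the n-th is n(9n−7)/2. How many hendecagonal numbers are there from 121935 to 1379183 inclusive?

390

The n-th hendecagonal number is n(9n−7)/2.
Smallest index with value ≥ 121935: n = 165 (giving 121935).
Largest index with value ≤ 1379183: n = 554 (giving 1379183).
Indices 165 through 554: 390 terms.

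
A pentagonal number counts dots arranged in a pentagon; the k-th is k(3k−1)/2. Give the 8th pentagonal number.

The 8th pentagonal number is n(3n−1)/2 with n = 8.
8·(3·8 − 1)/2 = 8·23/2 = 92.

92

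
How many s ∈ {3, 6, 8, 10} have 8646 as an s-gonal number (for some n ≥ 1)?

2

s = 3: P(3, 131) = 8646. ✓
s = 6: P(6, 66) = 8646. ✓
s = 8: P(8, 54) = 8640 and P(8, 55) = 8965; 8646 is not s-gonal.
s = 10: P(10, 46) = 8326 and P(10, 47) = 8695; 8646 is not s-gonal.
Hits: s ∈ {3, 6} → 2.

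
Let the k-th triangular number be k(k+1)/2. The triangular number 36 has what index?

8

Set n(n+1)/2 = 36, giving n² + n − 72 = 0.
So n = (-1 + 17) / 2 = 16/2 = 8.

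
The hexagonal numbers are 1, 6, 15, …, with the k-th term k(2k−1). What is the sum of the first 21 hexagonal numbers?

Σ i(2i−1) = 2Σi² − Σi over i = 1..21.
Σi = 231 and Σi² = 3311.
2·3311 − 1·231 = 6391.

6391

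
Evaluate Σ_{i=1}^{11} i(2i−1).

946

Σ i(2i−1) = 2Σi² − Σi over i = 1..11.
Σi = 66 and Σi² = 506.
2·506 − 1·66 = 946.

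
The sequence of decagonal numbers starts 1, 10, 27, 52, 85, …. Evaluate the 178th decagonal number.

178·(4·178 − 3) = 178·709 = 126202.

126202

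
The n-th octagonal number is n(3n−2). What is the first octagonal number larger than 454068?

Solve n(3n−2) > 454068 for integer n.
The largest n with value ≤ 454068 is 389 (since 453185 ≤ 454068 < 455520), so the first above is n = 390, value 455520.

455520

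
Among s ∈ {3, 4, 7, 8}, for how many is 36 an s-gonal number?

s = 3: P(3, 8) = 36. ✓
s = 4: P(4, 6) = 36. ✓
s = 7: P(7, 4) = 34 and P(7, 5) = 55; 36 is not s-gonal.
s = 8: P(8, 3) = 21 and P(8, 4) = 40; 36 is not s-gonal.
Hits: s ∈ {3, 4} → 2.

2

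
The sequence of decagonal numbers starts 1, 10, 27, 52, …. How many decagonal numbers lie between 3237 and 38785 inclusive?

70

The n-th decagonal number is n(4n−3).
Smallest index with value ≥ 3237: n = 29 (giving 3277).
Largest index with value ≤ 38785: n = 98 (giving 38122).
Indices 29 through 98: 70 terms.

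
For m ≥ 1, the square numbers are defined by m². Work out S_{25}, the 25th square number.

The 25th square number is n² with n = 25.
25² = 625.

625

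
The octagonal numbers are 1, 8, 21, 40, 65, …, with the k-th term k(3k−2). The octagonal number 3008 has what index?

32

Set n(3n−2) = 3008, giving 3n² − 2n − 3008 = 0.
So n = (2 + 190) / 6 = 192/6 = 32.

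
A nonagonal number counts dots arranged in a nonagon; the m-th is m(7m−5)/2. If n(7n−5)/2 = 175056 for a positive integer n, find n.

224

Set n(7n−5)/2 = 175056, giving 7n² − 5n − 350112 = 0.
The discriminant is 25 + 56·175056 = 9803161, and √9803161 = 3131.
So n = (5 + 3131) / 14 = 3136/14 = 224.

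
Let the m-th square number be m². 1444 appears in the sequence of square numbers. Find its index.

We need n² = 1444, so n = √1444 = 38.

38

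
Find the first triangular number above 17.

Solve n(n+1)/2 > 17 for integer n.
The largest n with value ≤ 17 is 5 (since 15 ≤ 17 < 21), so the first above is n = 6, value 21.

21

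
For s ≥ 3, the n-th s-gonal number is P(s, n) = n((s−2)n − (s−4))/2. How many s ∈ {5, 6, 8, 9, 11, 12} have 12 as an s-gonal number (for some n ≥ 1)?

s = 5: P(5, 3) = 12. ✓
s = 6: P(6, 2) = 6 and P(6, 3) = 15; 12 is not s-gonal.
s = 8: P(8, 2) = 8 and P(8, 3) = 21; 12 is not s-gonal.
s = 9: P(9, 2) = 9 and P(9, 3) = 24; 12 is not s-gonal.
s = 11: P(11, 2) = 11 and P(11, 3) = 30; 12 is not s-gonal.
s = 12: P(12, 2) = 12. ✓
Hits: s ∈ {5, 12} → 2.

2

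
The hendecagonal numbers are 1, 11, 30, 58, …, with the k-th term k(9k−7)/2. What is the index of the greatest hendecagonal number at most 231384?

227

Solve n(9n−7)/2 ≤ 231384 for integer n.
n = 227 gives 231086 ≤ 231384, while n = 228 gives 233130 > 231384; so the answer is index 227.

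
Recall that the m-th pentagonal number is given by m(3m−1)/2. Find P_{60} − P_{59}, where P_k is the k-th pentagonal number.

178

Consecutive pentagonal numbers differ by 3n − 2: here 3·60 − 2 = 178.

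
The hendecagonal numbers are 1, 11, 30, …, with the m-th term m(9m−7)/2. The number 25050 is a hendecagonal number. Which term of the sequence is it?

Set n(9n−7)/2 = 25050, giving 9n² − 7n − 50100 = 0.
The discriminant is 49 + 72·25050 = 1803649, and √1803649 = 1343.
So n = (7 + 1343) / 18 = 1350/18 = 75.

75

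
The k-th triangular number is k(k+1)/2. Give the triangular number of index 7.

7·8/2 = 56/2 = 28.

28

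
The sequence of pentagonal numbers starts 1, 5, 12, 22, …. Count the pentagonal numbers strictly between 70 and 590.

12

The n-th pentagonal number is n(3n−1)/2.
Smallest index with value > 70: n = 8 (giving 92).
Largest index with value < 590: n = 19 (giving 532).
Indices 8 through 19: 12 terms.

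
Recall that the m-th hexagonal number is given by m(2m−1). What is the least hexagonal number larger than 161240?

Solve n(2n−1) > 161240 for integer n.
The largest n with value ≤ 161240 is 284 (since 161028 ≤ 161240 < 162165), so the first above is n = 285, value 162165.

162165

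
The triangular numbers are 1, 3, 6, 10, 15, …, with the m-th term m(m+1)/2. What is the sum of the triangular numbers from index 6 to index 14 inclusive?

Σ i(i+1)/2 = (Σi² + Σi) / 2 over i = 6..14.
Σi = 105 − 15 = 90 and Σi² = 1015 − 55 = 960.
(1·960 + 1·90) / 2 = 1050/2 = 525.

525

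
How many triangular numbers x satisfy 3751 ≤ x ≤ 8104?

40

The n-th triangular number is n(n+1)/2.
Smallest index with value ≥ 3751: n = 87 (giving 3828).
Largest index with value ≤ 8104: n = 126 (giving 8001).
Indices 87 through 126: 40 terms.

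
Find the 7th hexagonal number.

7·(2·7 − 1) = 7·13 = 91.

91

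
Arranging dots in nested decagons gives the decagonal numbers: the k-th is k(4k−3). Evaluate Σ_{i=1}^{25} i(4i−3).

21125

Σ i(4i−3) = 4Σi² − 3Σi over i = 1..25.
Σi = 325 and Σi² = 5525.
4·5525 − 3·325 = 21125.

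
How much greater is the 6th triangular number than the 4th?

6·7/2 = 21 and 4·5/2 = 10.
Difference: 21 − 10 = 11.

11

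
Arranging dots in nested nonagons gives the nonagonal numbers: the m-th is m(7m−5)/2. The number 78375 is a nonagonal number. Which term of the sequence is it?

150

Set n(7n−5)/2 = 78375, giving 7n² − 5n − 156750 = 0.
The discriminant is 25 + 56·78375 = 4389025, and √4389025 = 2095.
So n = (5 + 2095) / 14 = 2100/14 = 150.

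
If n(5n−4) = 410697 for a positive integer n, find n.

287

Set n(5n−4) = 410697, giving 5n² − 4n − 410697 = 0.
So n = (4 + 2866) / 10 = 2870/10 = 287.
Check: 287·(5·287 − 4) = 410697. ✓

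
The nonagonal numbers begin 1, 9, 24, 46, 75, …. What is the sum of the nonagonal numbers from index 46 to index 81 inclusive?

Σ i(7i−5)/2 = (7Σi² − 5Σi) / 2 over i = 46..81.
Σi = 3321 − 1035 = 2286 and Σi² = 180441 − 31395 = 149046.
(7·149046 − 5·2286) / 2 = 1031892/2 = 515946.

515946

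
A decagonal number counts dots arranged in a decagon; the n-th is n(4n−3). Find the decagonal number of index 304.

The 304th decagonal number is n(4n−3) with n = 304.
304·(4·304 − 3) = 304·1213 = 368752.

368752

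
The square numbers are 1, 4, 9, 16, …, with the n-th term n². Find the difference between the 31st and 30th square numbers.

61

n² − (n−1)² = 2n − 1, so 31² − 30² = 2·31 − 1 = 61.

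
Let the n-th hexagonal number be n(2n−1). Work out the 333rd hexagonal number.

221445

333·(2·333 − 1) = 333·665 = 221445.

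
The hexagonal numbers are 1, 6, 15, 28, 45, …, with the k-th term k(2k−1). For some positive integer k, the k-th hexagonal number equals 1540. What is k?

Set n(2n−1) = 1540, giving 2n² − n − 1540 = 0.
The discriminant is 1 + 8·1540 = 12321, and √12321 = 111.
So n = (1 + 111) / 4 = 112/4 = 28.

28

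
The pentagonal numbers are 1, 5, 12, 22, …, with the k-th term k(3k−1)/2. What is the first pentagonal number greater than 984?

1001

Solve n(3n−1)/2 > 984 for integer n.
The largest n with value ≤ 984 is 25 (since 925 ≤ 984 < 1001), so the first above is n = 26, value 1001.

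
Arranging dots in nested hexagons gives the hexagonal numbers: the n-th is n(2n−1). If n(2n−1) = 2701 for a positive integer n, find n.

Set n(2n−1) = 2701, giving 2n² − n − 2701 = 0.
The discriminant is 1 + 8·2701 = 21609, and √21609 = 147.
So n = (1 + 147) / 4 = 148/4 = 37.
Check: 37·(2·37 − 1) = 2701. ✓

37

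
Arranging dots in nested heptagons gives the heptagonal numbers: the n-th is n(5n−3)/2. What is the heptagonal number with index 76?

14326

76·(5·76 − 3)/2 = 76·377/2 = 14326.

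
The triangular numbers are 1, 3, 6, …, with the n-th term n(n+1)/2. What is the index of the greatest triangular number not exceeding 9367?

136

Solve n(n+1)/2 ≤ 9367 for integer n.
n = 136 gives 9316 ≤ 9367, while n = 137 gives 9453 > 9367; so the answer is index 136.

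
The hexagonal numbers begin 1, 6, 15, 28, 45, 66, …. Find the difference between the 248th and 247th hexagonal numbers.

Consecutive hexagonal numbers differ by 4n − 3: here 4·248 − 3 = 989.

989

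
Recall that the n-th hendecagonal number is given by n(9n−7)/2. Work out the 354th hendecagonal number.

The 354th hendecagonal number is n(9n−7)/2 with n = 354.
354·(9·354 − 7)/2 = 354·3179/2 = 562683.

562683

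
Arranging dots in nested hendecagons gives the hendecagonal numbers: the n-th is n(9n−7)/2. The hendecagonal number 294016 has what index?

256

Set n(9n−7)/2 = 294016, giving 9n² − 7n − 588032 = 0.
The discriminant is 49 + 72·294016 = 21169201, and √21169201 = 4601.
So n = (7 + 4601) / 18 = 4608/18 = 256.
Check: 256·(9·256 − 7)/2 = 294016. ✓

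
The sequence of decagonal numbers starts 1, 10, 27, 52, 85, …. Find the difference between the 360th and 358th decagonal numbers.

360·(4·360 − 3) = 517320 and 358·(4·358 − 3) = 511582.
Difference: 517320 − 511582 = 5738.

5738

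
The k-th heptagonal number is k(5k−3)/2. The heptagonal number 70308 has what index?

168

Set n(5n−3)/2 = 70308, giving 5n² − 3n − 140616 = 0.
So n = (3 + 1677) / 10 = 1680/10 = 168.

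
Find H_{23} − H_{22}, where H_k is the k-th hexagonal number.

Consecutive hexagonal numbers differ by 4n − 3: here 4·23 − 3 = 89.

89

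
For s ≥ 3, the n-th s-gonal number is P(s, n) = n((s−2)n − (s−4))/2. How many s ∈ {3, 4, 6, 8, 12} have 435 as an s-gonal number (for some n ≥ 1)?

s = 3: P(3, 29) = 435. ✓
s = 4: P(4, 20) = 400 and P(4, 21) = 441; 435 is not s-gonal.
s = 6: P(6, 15) = 435. ✓
s = 8: P(8, 12) = 408 and P(8, 13) = 481; 435 is not s-gonal.
s = 12: P(12, 9) = 369 and P(12, 10) = 460; 435 is not s-gonal.
Hits: s ∈ {3, 6} → 2.

2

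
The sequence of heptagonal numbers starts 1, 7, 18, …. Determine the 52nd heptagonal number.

6682

The 52nd heptagonal number is n(5n−3)/2 with n = 52.
52·(5·52 − 3)/2 = 52·257/2 = 6682.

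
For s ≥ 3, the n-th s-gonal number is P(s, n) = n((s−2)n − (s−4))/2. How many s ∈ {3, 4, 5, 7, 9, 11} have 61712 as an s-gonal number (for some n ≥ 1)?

1

s = 3: P(3, 350) = 61425 and P(3, 351) = 61776; 61712 is not s-gonal.
s = 4: P(4, 248) = 61504 and P(4, 249) = 62001; 61712 is not s-gonal.
s = 5: P(5, 203) = 61712. ✓
s = 7: P(7, 157) = 61387 and P(7, 158) = 62173; 61712 is not s-gonal.
s = 9: P(9, 133) = 61579 and P(9, 134) = 62511; 61712 is not s-gonal.
s = 11: P(11, 117) = 61191 and P(11, 118) = 62245; 61712 is not s-gonal.
Hits: s ∈ {5} → 1.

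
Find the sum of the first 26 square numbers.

Σ_{i=1}^{26} i² = 26·27·53/6 = 6201.

6201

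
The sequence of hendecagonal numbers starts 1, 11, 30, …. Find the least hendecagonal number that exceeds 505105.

Solve n(9n−7)/2 > 505105 for integer n.
The largest n with value ≤ 505105 is 335 (since 503840 ≤ 505105 < 506856), so the first above is n = 336, value 506856.

506856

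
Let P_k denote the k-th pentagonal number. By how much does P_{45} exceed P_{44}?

133

Consecutive pentagonal numbers differ by 3n − 2: here 3·45 − 2 = 133.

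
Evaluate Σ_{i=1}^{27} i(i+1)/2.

Σ i(i+1)/2 = (Σi² + Σi) / 2 over i = 1..27.
Σi = 378 and Σi² = 6930.
(1·6930 + 1·378) / 2 = 7308/2 = 3654.

3654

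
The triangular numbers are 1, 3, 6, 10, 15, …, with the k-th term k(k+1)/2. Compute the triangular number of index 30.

The 30th triangular number is n(n+1)/2 with n = 30.
30·31/2 = 930/2 = 465.

465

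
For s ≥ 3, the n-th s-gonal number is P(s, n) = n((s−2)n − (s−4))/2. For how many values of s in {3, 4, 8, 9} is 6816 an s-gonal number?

s = 3: P(3, 116) = 6786 and P(3, 117) = 6903; 6816 is not s-gonal.
s = 4: P(4, 82) = 6724 and P(4, 83) = 6889; 6816 is not s-gonal.
s = 8: P(8, 48) = 6816. ✓
s = 9: P(9, 44) = 6666 and P(9, 45) = 6975; 6816 is not s-gonal.
Hits: s ∈ {8} → 1.

1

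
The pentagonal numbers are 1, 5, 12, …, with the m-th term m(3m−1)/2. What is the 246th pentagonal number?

The 246th pentagonal number is n(3n−1)/2 with n = 246.
246·(3·246 − 1)/2 = 246·737/2 = 90651.

90651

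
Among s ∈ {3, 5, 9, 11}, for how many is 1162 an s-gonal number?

s = 3: P(3, 47) = 1128 and P(3, 48) = 1176; 1162 is not s-gonal.
s = 5: P(5, 28) = 1162. ✓
s = 9: P(9, 18) = 1089 and P(9, 19) = 1216; 1162 is not s-gonal.
s = 11: P(11, 16) = 1096 and P(11, 17) = 1241; 1162 is not s-gonal.
Hits: s ∈ {5} → 1.

1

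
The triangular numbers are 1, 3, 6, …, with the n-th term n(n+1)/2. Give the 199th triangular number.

The 199th triangular number is n(n+1)/2 with n = 199.
199·200/2 = 39800/2 = 19900.

19900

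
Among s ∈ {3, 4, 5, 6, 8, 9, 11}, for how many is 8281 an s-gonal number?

s = 3: P(3, 128) = 8256 and P(3, 129) = 8385; 8281 is not s-gonal.
s = 4: P(4, 91) = 8281. ✓
s = 5: P(5, 74) = 8177 and P(5, 75) = 8400; 8281 is not s-gonal.
s = 6: P(6, 64) = 8128 and P(6, 65) = 8385; 8281 is not s-gonal.
s = 8: P(8, 52) = 8008 and P(8, 53) = 8321; 8281 is not s-gonal.
s = 9: P(9, 49) = 8281. ✓
s = 11: P(11, 43) = 8170 and P(11, 44) = 8558; 8281 is not s-gonal.
Hits: s ∈ {4, 9} → 2.

2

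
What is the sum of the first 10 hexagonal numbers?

Σ i(2i−1) = 2Σi² − Σi over i = 1..10.
Σi = 55 and Σi² = 385.
2·385 − 1·55 = 715.

715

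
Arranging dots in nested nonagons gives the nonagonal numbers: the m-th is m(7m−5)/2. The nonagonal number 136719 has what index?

Set n(7n−5)/2 = 136719, giving 7n² − 5n − 273438 = 0.
The discriminant is 25 + 56·136719 = 7656289, and √7656289 = 2767.
So n = (5 + 2767) / 14 = 2772/14 = 198.
Check: 198·(7·198 − 5)/2 = 136719. ✓

198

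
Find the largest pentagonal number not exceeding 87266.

87001

Solve n(3n−1)/2 ≤ 87266 for integer n.
n = 241 gives 87001 ≤ 87266, while n = 242 gives 87725 > 87266; so the answer is 87001.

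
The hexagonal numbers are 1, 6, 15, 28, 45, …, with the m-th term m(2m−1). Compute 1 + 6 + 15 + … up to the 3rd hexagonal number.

Σ i(2i−1) = 2Σi² − Σi over i = 1..3.
Σi = 6 and Σi² = 14.
2·14 − 1·6 = 22.

22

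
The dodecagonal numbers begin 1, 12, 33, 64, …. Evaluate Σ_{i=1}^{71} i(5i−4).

598956

Σ i(5i−4) = 5Σi² − 4Σi over i = 1..71.
Σi = 2556 and Σi² = 121836.
5·121836 − 4·2556 = 598956.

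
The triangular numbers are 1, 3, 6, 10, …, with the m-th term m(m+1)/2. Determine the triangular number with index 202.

20503

The 202nd triangular number is n(n+1)/2 with n = 202.
202·203/2 = 41006/2 = 20503.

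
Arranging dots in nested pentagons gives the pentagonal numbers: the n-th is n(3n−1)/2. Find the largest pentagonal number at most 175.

Solve n(3n−1)/2 ≤ 175 for integer n.
n = 10 gives 145 ≤ 175, while n = 11 gives 176 > 175; so the answer is 145.

145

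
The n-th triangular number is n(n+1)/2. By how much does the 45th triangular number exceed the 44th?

Consecutive triangular numbers differ by n: T_{45} − T_{44} = 45.

45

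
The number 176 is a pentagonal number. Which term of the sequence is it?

11

Set n(3n−1)/2 = 176, giving 3n² − n − 352 = 0.
The discriminant is 1 + 24·176 = 4225, and √4225 = 65.
So n = (1 + 65) / 6 = 66/6 = 11.
Check: 11·(3·11 − 1)/2 = 176. ✓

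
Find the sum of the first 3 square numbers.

14

Σ_{i=1}^{3} i² = 3·4·7/6 = 14.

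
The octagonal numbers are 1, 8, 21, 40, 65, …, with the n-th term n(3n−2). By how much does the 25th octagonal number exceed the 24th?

Consecutive octagonal numbers differ by 6n − 5: here 6·25 − 5 = 145.

145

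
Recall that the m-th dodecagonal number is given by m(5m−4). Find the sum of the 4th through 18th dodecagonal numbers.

9815

Σ i(5i−4) = 5Σi² − 4Σi over i = 4..18.
Σi = 171 − 6 = 165 and Σi² = 2109 − 14 = 2095.
5·2095 − 4·165 = 9815.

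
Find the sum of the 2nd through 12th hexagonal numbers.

1221

Σ i(2i−1) = 2Σi² − Σi over i = 2..12.
Σi = 78 − 1 = 77 and Σi² = 650 − 1 = 649.
2·649 − 1·77 = 1221.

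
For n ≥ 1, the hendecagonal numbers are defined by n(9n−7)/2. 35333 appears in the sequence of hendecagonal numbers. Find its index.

89

Set n(9n−7)/2 = 35333, giving 9n² − 7n − 70666 = 0.
The discriminant is 49 + 72·35333 = 2544025, and √2544025 = 1595.
So n = (7 + 1595) / 18 = 1602/18 = 89.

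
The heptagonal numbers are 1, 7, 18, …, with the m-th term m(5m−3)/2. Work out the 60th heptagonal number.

8910

60·(5·60 − 3)/2 = 60·297/2 = 8910.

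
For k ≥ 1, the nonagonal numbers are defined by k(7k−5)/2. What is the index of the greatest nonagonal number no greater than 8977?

51

Solve n(7n−5)/2 ≤ 8977 for integer n.
n = 51 gives 8976 ≤ 8977, while n = 52 gives 9334 > 8977; so the answer is index 51.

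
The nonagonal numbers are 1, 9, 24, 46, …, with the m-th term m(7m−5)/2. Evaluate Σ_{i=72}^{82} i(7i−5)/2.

Σ i(7i−5)/2 = (7Σi² − 5Σi) / 2 over i = 72..82.
Σi = 3403 − 2556 = 847 and Σi² = 187165 − 121836 = 65329.
(7·65329 − 5·847) / 2 = 453068/2 = 226534.

226534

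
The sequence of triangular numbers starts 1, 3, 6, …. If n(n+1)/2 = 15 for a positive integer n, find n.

Set n(n+1)/2 = 15, giving n² + n − 30 = 0.
The discriminant is 1 + 8·15 = 121, and √121 = 11.
So n = (-1 + 11) / 2 = 10/2 = 5.
Check: 5·6/2 = 15. ✓

5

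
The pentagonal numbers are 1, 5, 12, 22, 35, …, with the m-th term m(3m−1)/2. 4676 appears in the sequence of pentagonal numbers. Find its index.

Set n(3n−1)/2 = 4676, giving 3n² − n − 9352 = 0.
The discriminant is 1 + 24·4676 = 112225, and √112225 = 335.
So n = (1 + 335) / 6 = 336/6 = 56.

56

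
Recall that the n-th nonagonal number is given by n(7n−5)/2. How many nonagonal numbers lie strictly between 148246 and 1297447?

403

The n-th nonagonal number is n(7n−5)/2.
Smallest index with value > 148246: n = 207 (giving 149454).
Largest index with value < 1297447: n = 609 (giving 1296561).
Indices 207 through 609: 403 terms.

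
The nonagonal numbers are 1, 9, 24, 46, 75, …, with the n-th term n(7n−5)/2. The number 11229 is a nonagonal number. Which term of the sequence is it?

57

Set n(7n−5)/2 = 11229, giving 7n² − 5n − 22458 = 0.
So n = (5 + 793) / 14 = 798/14 = 57.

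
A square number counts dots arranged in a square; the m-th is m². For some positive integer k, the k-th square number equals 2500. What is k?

50

We need n² = 2500, so n = √2500 = 50.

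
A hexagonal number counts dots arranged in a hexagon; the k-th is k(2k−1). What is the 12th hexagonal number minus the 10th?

86

12·(2·12 − 1) = 276 and 10·(2·10 − 1) = 190.
Difference: 276 − 190 = 86.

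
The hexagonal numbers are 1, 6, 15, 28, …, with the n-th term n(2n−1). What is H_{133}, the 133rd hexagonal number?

35245

133·(2·133 − 1) = 133·265 = 35245.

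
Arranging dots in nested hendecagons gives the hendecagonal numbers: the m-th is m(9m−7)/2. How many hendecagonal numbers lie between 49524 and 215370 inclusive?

The n-th hendecagonal number is n(9n−7)/2.
Smallest index with value ≥ 49524: n = 106 (giving 50191).
Largest index with value ≤ 215370: n = 219 (giving 215058).
Indices 106 through 219: 114 terms.

114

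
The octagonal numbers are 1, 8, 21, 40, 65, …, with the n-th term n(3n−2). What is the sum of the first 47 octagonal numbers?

104904

Σ i(3i−2) = 3Σi² − 2Σi over i = 1..47.
Σi = 1128 and Σi² = 35720.
3·35720 − 2·1128 = 104904.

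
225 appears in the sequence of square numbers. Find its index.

15

We need n² = 225, so n = √225 = 15.
Check: 15² = 225. ✓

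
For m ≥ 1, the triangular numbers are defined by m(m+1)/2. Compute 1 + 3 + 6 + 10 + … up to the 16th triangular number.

816

Σ i(i+1)/2 = (Σi² + Σi) / 2 over i = 1..16.
Σi = 136 and Σi² = 1496.
(1·1496 + 1·136) / 2 = 1632/2 = 816.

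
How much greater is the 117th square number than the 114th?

693

117² = 13689 and 114² = 12996.
Difference: 13689 − 12996 = 693.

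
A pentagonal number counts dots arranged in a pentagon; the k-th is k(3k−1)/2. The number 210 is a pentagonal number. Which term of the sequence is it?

Set n(3n−1)/2 = 210, giving 3n² − n − 420 = 0.
So n = (1 + 71) / 6 = 72/6 = 12.
Check: 12·(3·12 − 1)/2 = 210. ✓

12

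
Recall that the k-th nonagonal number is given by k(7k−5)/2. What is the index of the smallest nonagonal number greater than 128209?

192

Solve n(7n−5)/2 > 128209 for integer n.
The largest n with value ≤ 128209 is 191 (since 127206 ≤ 128209 < 128544), so the first above is n = 192, value 128544.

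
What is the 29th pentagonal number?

The 29th pentagonal number is n(3n−1)/2 with n = 29.
29·(3·29 − 1)/2 = 29·86/2 = 29·43 = 1247.

1247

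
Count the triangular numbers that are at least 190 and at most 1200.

30

The n-th triangular number is n(n+1)/2.
Smallest index with value ≥ 190: n = 19 (giving 190).
Largest index with value ≤ 1200: n = 48 (giving 1176).
Indices 19 through 48: 30 terms.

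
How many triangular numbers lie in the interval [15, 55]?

6

The n-th triangular number is n(n+1)/2.
Smallest index with value ≥ 15: n = 5 (giving 15).
Largest index with value ≤ 55: n = 10 (giving 55).
Indices 5 through 10: 6 terms.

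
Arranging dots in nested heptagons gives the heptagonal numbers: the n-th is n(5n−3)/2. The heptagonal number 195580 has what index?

Set n(5n−3)/2 = 195580, giving 5n² − 3n − 391160 = 0.
So n = (3 + 2797) / 10 = 2800/10 = 280.

280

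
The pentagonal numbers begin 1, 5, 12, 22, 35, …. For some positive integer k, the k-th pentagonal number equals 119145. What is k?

282

Set n(3n−1)/2 = 119145, giving 3n² − n − 238290 = 0.
The discriminant is 1 + 24·119145 = 2859481, and √2859481 = 1691.
So n = (1 + 1691) / 6 = 1692/6 = 282.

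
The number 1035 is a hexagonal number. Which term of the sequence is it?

Set n(2n−1) = 1035, giving 2n² − n − 1035 = 0.
The discriminant is 1 + 8·1035 = 8281, and √8281 = 91.
So n = (1 + 91) / 4 = 92/4 = 23.

23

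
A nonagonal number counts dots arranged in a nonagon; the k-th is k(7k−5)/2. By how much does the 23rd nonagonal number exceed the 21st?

303

23·(7·23 − 5)/2 = 1794 and 21·(7·21 − 5)/2 = 1491.
Difference: 1794 − 1491 = 303.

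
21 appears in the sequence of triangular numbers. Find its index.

6

Set n(n+1)/2 = 21, giving n² + n − 42 = 0.
The discriminant is 1 + 8·21 = 169, and √169 = 13.
So n = (-1 + 13) / 2 = 12/2 = 6.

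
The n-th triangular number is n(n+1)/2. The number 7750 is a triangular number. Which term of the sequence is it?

Set n(n+1)/2 = 7750, giving n² + n − 15500 = 0.
The discriminant is 1 + 8·7750 = 62001, and √62001 = 249.
So n = (-1 + 249) / 2 = 248/2 = 124.

124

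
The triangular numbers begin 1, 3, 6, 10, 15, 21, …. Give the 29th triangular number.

The 29th triangular number is n(n+1)/2 with n = 29.
29·30/2 = 870/2 = 435.

435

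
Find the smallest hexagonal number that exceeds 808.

861

Solve n(2n−1) > 808 for integer n.
The largest n with value ≤ 808 is 20 (since 780 ≤ 808 < 861), so the first above is n = 21, value 861.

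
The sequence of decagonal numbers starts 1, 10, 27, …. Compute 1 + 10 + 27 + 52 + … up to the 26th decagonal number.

23751

Σ i(4i−3) = 4Σi² − 3Σi over i = 1..26.
Σi = 351 and Σi² = 6201.
4·6201 − 3·351 = 23751.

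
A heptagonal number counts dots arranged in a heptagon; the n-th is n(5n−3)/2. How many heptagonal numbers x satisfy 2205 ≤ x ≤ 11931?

The n-th heptagonal number is n(5n−3)/2.
Smallest index with value ≥ 2205: n = 30 (giving 2205).
Largest index with value ≤ 11931: n = 69 (giving 11799).
Indices 30 through 69: 40 terms.

40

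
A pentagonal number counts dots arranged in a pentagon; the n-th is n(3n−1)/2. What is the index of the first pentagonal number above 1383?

Solve n(3n−1)/2 > 1383 for integer n.
The largest n with value ≤ 1383 is 30 (since 1335 ≤ 1383 < 1426), so the first above is n = 31, value 1426.

31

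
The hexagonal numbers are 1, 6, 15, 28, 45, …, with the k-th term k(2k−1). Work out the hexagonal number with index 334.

222778

The 334th hexagonal number is n(2n−1) with n = 334.
334·(2·334 − 1) = 334·667 = 222778.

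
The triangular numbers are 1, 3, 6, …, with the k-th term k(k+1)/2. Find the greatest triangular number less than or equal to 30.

28

Solve n(n+1)/2 ≤ 30 for integer n.
n = 7 gives 28 ≤ 30, while n = 8 gives 36 > 30; so the answer is 28.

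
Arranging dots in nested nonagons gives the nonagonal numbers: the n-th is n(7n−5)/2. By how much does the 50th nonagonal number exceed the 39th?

50·(7·50 − 5)/2 = 8625 and 39·(7·39 − 5)/2 = 5226.
Difference: 8625 − 5226 = 3399.

3399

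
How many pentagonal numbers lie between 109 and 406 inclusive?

The n-th pentagonal number is n(3n−1)/2.
Smallest index with value ≥ 109: n = 9 (giving 117).
Largest index with value ≤ 406: n = 16 (giving 376).
Indices 9 through 16: 8 terms.

8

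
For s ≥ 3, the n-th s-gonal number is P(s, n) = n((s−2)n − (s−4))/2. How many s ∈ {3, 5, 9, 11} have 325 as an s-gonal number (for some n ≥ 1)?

s = 3: P(3, 25) = 325. ✓
s = 5: P(5, 14) = 287 and P(5, 15) = 330; 325 is not s-gonal.
s = 9: P(9, 10) = 325. ✓
s = 11: P(11, 8) = 260 and P(11, 9) = 333; 325 is not s-gonal.
Hits: s ∈ {3, 9} → 2.

2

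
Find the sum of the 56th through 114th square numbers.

443385

Σ_{i=56}^{114} i² = 500365 − 56980 = 443385.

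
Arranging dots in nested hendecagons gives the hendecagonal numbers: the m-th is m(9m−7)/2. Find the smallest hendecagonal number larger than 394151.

Solve n(9n−7)/2 > 394151 for integer n.
The largest n with value ≤ 394151 is 296 (since 393236 ≤ 394151 < 395901), so the first above is n = 297, value 395901.

395901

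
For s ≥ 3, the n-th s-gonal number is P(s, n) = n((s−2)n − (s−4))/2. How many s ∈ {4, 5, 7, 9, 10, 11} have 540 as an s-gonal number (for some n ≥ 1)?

2

s = 4: P(4, 23) = 529 and P(4, 24) = 576; 540 is not s-gonal.
s = 5: P(5, 19) = 532 and P(5, 20) = 590; 540 is not s-gonal.
s = 7: P(7, 15) = 540. ✓
s = 9: P(9, 12) = 474 and P(9, 13) = 559; 540 is not s-gonal.
s = 10: P(10, 12) = 540. ✓
s = 11: P(11, 11) = 506 and P(11, 12) = 606; 540 is not s-gonal.
Hits: s ∈ {7, 10} → 2.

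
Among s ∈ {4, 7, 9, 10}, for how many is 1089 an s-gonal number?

2

s = 4: P(4, 33) = 1089. ✓
s = 7: P(7, 21) = 1071 and P(7, 22) = 1177; 1089 is not s-gonal.
s = 9: P(9, 18) = 1089. ✓
s = 10: P(10, 16) = 976 and P(10, 17) = 1105; 1089 is not s-gonal.
Hits: s ∈ {4, 9} → 2.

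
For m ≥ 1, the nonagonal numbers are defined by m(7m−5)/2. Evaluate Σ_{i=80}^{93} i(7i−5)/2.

Σ i(7i−5)/2 = (7Σi² − 5Σi) / 2 over i = 80..93.
Σi = 4371 − 3160 = 1211 and Σi² = 272459 − 167480 = 104979.
(7·104979 − 5·1211) / 2 = 728798/2 = 364399.

364399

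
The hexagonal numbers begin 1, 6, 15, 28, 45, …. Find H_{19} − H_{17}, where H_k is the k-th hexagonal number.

19·(2·19 − 1) = 703 and 17·(2·17 − 1) = 561.
Difference: 703 − 561 = 142.

142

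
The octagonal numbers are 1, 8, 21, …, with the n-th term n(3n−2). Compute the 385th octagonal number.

The 385th octagonal number is n(3n−2) with n = 385.
385·(3·385 − 2) = 385·1153 = 443905.

443905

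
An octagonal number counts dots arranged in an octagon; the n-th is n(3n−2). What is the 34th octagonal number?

The 34th octagonal number is n(3n−2) with n = 34.
34·(3·34 − 2) = 34·100 = 3400.

3400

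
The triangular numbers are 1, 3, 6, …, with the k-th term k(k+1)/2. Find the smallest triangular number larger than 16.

Solve n(n+1)/2 > 16 for integer n.
The largest n with value ≤ 16 is 5 (since 15 ≤ 16 < 21), so the first above is n = 6, value 21.

21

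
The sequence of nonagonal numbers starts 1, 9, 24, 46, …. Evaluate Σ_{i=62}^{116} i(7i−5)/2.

Σ i(7i−5)/2 = (7Σi² − 5Σi) / 2 over i = 62..116.
Σi = 6786 − 1891 = 4895 and Σi² = 527046 − 77531 = 449515.
(7·449515 − 5·4895) / 2 = 3122130/2 = 1561065.

1561065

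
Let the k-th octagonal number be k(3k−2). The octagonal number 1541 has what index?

Set n(3n−2) = 1541, giving 3n² − 2n − 1541 = 0.
The discriminant is 4 + 12·1541 = 18496, and √18496 = 136.
So n = (2 + 136) / 6 = 138/6 = 23.

23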